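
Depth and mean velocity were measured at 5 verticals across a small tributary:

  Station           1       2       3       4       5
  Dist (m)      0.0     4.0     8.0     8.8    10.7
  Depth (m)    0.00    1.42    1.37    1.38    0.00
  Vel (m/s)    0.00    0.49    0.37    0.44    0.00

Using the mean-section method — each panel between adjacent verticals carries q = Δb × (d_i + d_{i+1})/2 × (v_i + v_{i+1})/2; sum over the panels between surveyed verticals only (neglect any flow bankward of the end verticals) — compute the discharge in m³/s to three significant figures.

Panel 1-2: Δb = 4 m, d̄ = (0.00+1.42)/2 = 0.71, v̄ = (0.00+0.49)/2 = 0.245 → q = 4×0.71×0.245 = 0.6958 m³/s
Panel 2-3: Δb = 4 m, d̄ = (1.42+1.37)/2 = 1.395, v̄ = (0.49+0.37)/2 = 0.43 → q = 4×1.395×0.43 = 2.399 m³/s
Panel 3-4: Δb = 0.8 m, d̄ = (1.37+1.38)/2 = 1.375, v̄ = (0.37+0.44)/2 = 0.405 → q = 0.8×1.375×0.405 = 0.4455 m³/s
Panel 4-5: Δb = 1.9 m, d̄ = (1.38+0.00)/2 = 0.69, v̄ = (0.44+0.00)/2 = 0.22 → q = 1.9×0.69×0.22 = 0.2884 m³/s
Q = Σ q = 3.829 m³/s

3.83 m³/s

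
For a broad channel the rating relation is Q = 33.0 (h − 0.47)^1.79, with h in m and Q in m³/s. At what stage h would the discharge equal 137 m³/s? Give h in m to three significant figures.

h − h₀ = (Q/C)^(1/b) = (137/33.0)^(1/1.79) = 2.215 m
h = 0.47 + 2.215 = 2.685 m

2.68 m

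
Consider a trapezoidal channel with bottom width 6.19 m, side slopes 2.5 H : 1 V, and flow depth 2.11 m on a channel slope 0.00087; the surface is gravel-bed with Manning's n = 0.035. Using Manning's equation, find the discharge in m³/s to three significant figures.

A = (b + z·y)·y = (6.19 + 2.5×2.11)×2.11 = 24.19 m²
P = b + 2y√(1+z²) = 6.19 + 2×2.11×√(1+2.5²) = 17.55 m
R = A/P = 24.19/17.55 = 1.378 m
Q = (1/n)·A·R^(2/3)·S^(1/2) = (1/0.035) × 24.19 × 1.378^(2/3) × 0.00087^(1/2) = 25.25 m³/s

25.2 m³/s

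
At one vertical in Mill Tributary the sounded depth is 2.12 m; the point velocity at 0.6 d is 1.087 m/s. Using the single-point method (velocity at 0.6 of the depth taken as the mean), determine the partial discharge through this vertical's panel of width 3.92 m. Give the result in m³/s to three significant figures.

9.03 m³/s

v̄ = v₀.₆ = 1.087 m/s
q = v̄ × d × w = 1.087 × 2.12 × 3.92 = 9.033 m³/s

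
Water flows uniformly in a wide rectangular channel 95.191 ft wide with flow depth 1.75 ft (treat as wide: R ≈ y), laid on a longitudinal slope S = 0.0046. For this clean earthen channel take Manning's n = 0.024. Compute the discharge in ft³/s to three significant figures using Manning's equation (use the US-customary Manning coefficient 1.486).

1020 ft³/s

A = b·y = 95.191 × 1.75 = 166.6 ft²
Wide channel: R ≈ y = 1.75 ft
Q = (1.486/n)·A·R^(2/3)·S^(1/2) = (1.486/0.024) × 166.6 × 1.750^(2/3) × 0.0046^(1/2) = 1016 ft³/s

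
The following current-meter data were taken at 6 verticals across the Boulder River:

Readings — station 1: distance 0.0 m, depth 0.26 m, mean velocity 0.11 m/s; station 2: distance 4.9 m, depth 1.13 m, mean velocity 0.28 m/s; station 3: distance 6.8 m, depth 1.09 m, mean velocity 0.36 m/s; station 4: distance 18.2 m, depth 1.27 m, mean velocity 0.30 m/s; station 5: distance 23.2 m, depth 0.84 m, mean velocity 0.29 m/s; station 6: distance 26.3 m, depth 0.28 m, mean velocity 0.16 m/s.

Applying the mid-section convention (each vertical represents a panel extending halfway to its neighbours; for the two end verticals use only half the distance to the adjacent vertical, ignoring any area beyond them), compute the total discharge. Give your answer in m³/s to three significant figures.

w_1 = (4.9 − 0.0)/2 = 2.45 m; q_1 = 0.11 × 0.26 × 2.45 = 0.07007 m³/s
w_2 = (6.8 − 0.0)/2 = 3.4 m; q_2 = 0.28 × 1.13 × 3.4 = 1.076 m³/s
w_3 = (18.2 − 4.9)/2 = 6.65 m; q_3 = 0.36 × 1.09 × 6.65 = 2.609 m³/s
w_4 = (23.2 − 6.8)/2 = 8.2 m; q_4 = 0.30 × 1.27 × 8.2 = 3.124 m³/s
w_5 = (26.3 − 18.2)/2 = 4.05 m; q_5 = 0.29 × 0.84 × 4.05 = 0.9866 m³/s
w_6 = (26.3 − 23.2)/2 = 1.55 m; q_6 = 0.16 × 0.28 × 1.55 = 0.06944 m³/s
Q = Σ qᵢ = 7.936 m³/s

7.94 m³/s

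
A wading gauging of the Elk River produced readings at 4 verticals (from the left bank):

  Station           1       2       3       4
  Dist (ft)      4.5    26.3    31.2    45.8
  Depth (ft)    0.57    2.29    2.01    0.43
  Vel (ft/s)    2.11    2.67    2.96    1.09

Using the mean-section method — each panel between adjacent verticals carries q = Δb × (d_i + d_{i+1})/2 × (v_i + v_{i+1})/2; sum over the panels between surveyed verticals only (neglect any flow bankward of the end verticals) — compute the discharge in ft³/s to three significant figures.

140 ft³/s

Panel 1-2: Δb = 21.8 ft, d̄ = (0.57+2.29)/2 = 1.43, v̄ = (2.11+2.67)/2 = 2.39 → q = 21.8×1.43×2.39 = 74.51 ft³/s
Panel 2-3: Δb = 4.9 ft, d̄ = (2.29+2.01)/2 = 2.15, v̄ = (2.67+2.96)/2 = 2.815 → q = 4.9×2.15×2.815 = 29.66 ft³/s
Panel 3-4: Δb = 14.6 ft, d̄ = (2.01+0.43)/2 = 1.22, v̄ = (2.96+1.09)/2 = 2.025 → q = 14.6×1.22×2.025 = 36.07 ft³/s
Q = Σ q = 140.2 ft³/s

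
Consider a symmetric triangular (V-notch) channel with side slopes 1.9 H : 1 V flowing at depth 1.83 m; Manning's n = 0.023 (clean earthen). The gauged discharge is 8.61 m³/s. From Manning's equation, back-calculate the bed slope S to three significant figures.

0.00128

A = z·y² = 1.9×1.83² = 6.363 m²
P = 2y√(1+z²) = 2×1.83×√(1+1.9²) = 7.858 m
R = A/P = 6.363/7.858 = 0.8097 m
S = (Q·n / (1·A·R^(2/3)))² = (8.61×0.023 / (1×6.363×0.8687))² = 0.001283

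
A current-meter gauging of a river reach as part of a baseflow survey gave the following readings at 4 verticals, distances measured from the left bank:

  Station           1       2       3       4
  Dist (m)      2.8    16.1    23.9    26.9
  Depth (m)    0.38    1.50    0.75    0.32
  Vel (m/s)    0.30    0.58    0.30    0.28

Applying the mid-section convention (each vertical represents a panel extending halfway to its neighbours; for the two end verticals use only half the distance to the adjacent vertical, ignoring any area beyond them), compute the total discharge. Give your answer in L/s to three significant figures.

11300 L/s

w_1 = (16.1 − 2.8)/2 = 6.65 m; q_1 = 0.30 × 0.38 × 6.65 = 0.7581 m³/s
w_2 = (23.9 − 2.8)/2 = 10.55 m; q_2 = 0.58 × 1.50 × 10.55 = 9.179 m³/s
w_3 = (26.9 − 16.1)/2 = 5.4 m; q_3 = 0.30 × 0.75 × 5.4 = 1.215 m³/s
w_4 = (26.9 − 23.9)/2 = 1.5 m; q_4 = 0.28 × 0.32 × 1.5 = 0.1344 m³/s
Q = Σ qᵢ = 11.29 m³/s
= 11.29 × 1000 = 11290 L/s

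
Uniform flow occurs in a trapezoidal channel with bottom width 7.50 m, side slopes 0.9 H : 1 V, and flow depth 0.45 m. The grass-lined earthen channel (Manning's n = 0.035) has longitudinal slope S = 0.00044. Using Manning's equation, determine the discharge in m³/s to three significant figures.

A = (b + z·y)·y = (7.50 + 0.9×0.45)×0.45 = 3.557 m²
P = b + 2y√(1+z²) = 7.50 + 2×0.45×√(1+0.9²) = 8.711 m
R = A/P = 3.557/8.711 = 0.4084 m
Q = (1/n)·A·R^(2/3)·S^(1/2) = (1/0.035) × 3.557 × 0.4084^(2/3) × 0.00044^(1/2) = 1.173 m³/s

1.17 m³/s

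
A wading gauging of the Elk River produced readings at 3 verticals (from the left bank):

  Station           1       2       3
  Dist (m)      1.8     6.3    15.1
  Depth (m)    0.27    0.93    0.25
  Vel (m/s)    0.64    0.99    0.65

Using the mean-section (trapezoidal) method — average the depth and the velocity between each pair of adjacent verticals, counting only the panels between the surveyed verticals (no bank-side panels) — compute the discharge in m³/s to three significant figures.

Panel 1-2: Δb = 4.5 m, d̄ = (0.27+0.93)/2 = 0.6, v̄ = (0.64+0.99)/2 = 0.815 → q = 4.5×0.6×0.815 = 2.201 m³/s
Panel 2-3: Δb = 8.8 m, d̄ = (0.93+0.25)/2 = 0.59, v̄ = (0.99+0.65)/2 = 0.82 → q = 8.8×0.59×0.82 = 4.257 m³/s
Q = Σ q = 6.458 m³/s

6.46 m³/s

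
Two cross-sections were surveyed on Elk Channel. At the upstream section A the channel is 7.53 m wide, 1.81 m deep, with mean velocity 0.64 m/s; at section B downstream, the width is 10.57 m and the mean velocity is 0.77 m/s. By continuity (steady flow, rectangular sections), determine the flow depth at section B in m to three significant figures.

1.07 m

Q = A₁V₁ = (7.53×1.81) × 0.64 = 8.723 m³/s
d₂ = Q/(b₂ V₂) = 8.723/(10.57×0.77) = 1.072 m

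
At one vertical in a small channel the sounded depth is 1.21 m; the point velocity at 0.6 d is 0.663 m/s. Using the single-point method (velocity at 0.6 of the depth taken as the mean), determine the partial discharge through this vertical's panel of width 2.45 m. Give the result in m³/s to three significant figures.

v̄ = v₀.₆ = 0.663 m/s
q = v̄ × d × w = 0.6630 × 1.21 × 2.45 = 1.965 m³/s

1.97 m³/s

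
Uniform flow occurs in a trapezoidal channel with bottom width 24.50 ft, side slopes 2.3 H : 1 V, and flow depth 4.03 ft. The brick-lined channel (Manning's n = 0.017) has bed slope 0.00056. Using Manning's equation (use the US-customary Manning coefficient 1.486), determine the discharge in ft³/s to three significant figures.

591 ft³/s

A = (b + z·y)·y = (24.50 + 2.3×4.03)×4.03 = 136.1 ft²
P = b + 2y√(1+z²) = 24.50 + 2×4.03×√(1+2.3²) = 44.71 ft
R = A/P = 136.1/44.71 = 3.044 ft
Q = (1.486/n)·A·R^(2/3)·S^(1/2) = (1.486/0.017) × 136.1 × 3.044^(2/3) × 0.00056^(1/2) = 591.2 ft³/s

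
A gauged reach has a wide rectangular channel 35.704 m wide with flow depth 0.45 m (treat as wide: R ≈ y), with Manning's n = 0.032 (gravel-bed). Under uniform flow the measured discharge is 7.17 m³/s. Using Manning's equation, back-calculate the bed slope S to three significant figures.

0.000591

A = b·y = 35.704 × 0.45 = 16.07 m²
Wide channel: R ≈ y = 0.45 m
S = (Q·n / (1·A·R^(2/3)))² = (7.17×0.032 / (1×16.07×0.5872))² = 0.0005914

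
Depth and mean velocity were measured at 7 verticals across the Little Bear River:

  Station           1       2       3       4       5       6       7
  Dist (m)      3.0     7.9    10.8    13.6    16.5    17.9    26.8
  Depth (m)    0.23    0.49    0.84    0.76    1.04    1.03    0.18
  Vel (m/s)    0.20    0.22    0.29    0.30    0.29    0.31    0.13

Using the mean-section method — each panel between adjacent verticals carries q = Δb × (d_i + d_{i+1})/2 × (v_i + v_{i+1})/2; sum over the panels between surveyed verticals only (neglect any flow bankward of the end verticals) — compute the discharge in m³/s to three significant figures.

3.91 m³/s

Panel 1-2: Δb = 4.9 m, d̄ = (0.23+0.49)/2 = 0.36, v̄ = (0.20+0.22)/2 = 0.21 → q = 4.9×0.36×0.21 = 0.3704 m³/s
Panel 2-3: Δb = 2.9 m, d̄ = (0.49+0.84)/2 = 0.665, v̄ = (0.22+0.29)/2 = 0.255 → q = 2.9×0.665×0.255 = 0.4918 m³/s
Panel 3-4: Δb = 2.8 m, d̄ = (0.84+0.76)/2 = 0.8, v̄ = (0.29+0.30)/2 = 0.295 → q = 2.8×0.8×0.295 = 0.6608 m³/s
Panel 4-5: Δb = 2.9 m, d̄ = (0.76+1.04)/2 = 0.9, v̄ = (0.30+0.29)/2 = 0.295 → q = 2.9×0.9×0.295 = 0.7700 m³/s
Panel 5-6: Δb = 1.4 m, d̄ = (1.04+1.03)/2 = 1.035, v̄ = (0.29+0.31)/2 = 0.3 → q = 1.4×1.035×0.3 = 0.4347 m³/s
Panel 6-7: Δb = 8.9 m, d̄ = (1.03+0.18)/2 = 0.605, v̄ = (0.31+0.13)/2 = 0.22 → q = 8.9×0.605×0.22 = 1.185 m³/s
Q = Σ q = 3.912 m³/s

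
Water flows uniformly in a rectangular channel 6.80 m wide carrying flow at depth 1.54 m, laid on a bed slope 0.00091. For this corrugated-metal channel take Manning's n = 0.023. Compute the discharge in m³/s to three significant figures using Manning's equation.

14.3 m³/s

A = b·y = 6.80 × 1.54 = 10.47 m²
P = b + 2y = 6.80 + 2×1.54 = 9.880 m
R = A/P = 10.47/9.880 = 1.060 m
Q = (1/n)·A·R^(2/3)·S^(1/2) = (1/0.023) × 10.47 × 1.060^(2/3) × 0.00091^(1/2) = 14.28 m³/s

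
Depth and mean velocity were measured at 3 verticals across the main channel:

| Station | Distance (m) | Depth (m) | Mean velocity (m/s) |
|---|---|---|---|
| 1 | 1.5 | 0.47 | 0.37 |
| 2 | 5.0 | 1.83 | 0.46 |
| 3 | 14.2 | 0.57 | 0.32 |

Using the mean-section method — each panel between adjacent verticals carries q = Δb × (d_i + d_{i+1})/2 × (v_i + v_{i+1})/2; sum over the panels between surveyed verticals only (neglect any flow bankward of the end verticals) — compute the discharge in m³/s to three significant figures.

Panel 1-2: Δb = 3.5 m, d̄ = (0.47+1.83)/2 = 1.15, v̄ = (0.37+0.46)/2 = 0.415 → q = 3.5×1.15×0.415 = 1.670 m³/s
Panel 2-3: Δb = 9.2 m, d̄ = (1.83+0.57)/2 = 1.2, v̄ = (0.46+0.32)/2 = 0.39 → q = 9.2×1.2×0.39 = 4.306 m³/s
Q = Σ q = 5.976 m³/s

5.98 m³/s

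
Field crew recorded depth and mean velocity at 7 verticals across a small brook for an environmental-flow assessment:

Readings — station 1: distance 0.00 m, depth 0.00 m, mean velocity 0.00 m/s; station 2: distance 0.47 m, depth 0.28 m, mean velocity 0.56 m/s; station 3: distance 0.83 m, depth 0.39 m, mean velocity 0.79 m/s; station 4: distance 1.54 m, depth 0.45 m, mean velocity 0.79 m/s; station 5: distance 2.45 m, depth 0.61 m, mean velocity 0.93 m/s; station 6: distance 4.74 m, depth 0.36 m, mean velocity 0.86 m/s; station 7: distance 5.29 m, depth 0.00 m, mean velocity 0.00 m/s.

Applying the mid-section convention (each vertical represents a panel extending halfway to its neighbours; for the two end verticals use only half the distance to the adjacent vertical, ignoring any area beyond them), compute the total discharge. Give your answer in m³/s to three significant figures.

1.87 m³/s

w_2 = (0.83 − 0.00)/2 = 0.415 m; q_2 = 0.56 × 0.28 × 0.415 = 0.06507 m³/s
w_3 = (1.54 − 0.47)/2 = 0.535 m; q_3 = 0.79 × 0.39 × 0.535 = 0.1648 m³/s
w_4 = (2.45 − 0.83)/2 = 0.81 m; q_4 = 0.79 × 0.45 × 0.81 = 0.2880 m³/s
w_5 = (4.74 − 1.54)/2 = 1.6 m; q_5 = 0.93 × 0.61 × 1.6 = 0.9077 m³/s
w_6 = (5.29 − 2.45)/2 = 1.42 m; q_6 = 0.86 × 0.36 × 1.42 = 0.4396 m³/s
Stations 1, 7 contribute zero (depth or velocity is 0).
Q = Σ qᵢ = 1.865 m³/s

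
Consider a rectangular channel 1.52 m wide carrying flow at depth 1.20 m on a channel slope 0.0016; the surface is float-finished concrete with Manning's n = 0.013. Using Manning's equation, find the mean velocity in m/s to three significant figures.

1.85 m/s

A = b·y = 1.52 × 1.20 = 1.824 m²
P = b + 2y = 1.52 + 2×1.20 = 3.920 m
R = A/P = 1.824/3.920 = 0.4653 m
Q = (1/n)·A·R^(2/3)·S^(1/2) = (1/0.013) × 1.824 × 0.4653^(2/3) × 0.0016^(1/2) = 3.370 m³/s
V = Q/A = 3.370/1.824 = 1.848 m/s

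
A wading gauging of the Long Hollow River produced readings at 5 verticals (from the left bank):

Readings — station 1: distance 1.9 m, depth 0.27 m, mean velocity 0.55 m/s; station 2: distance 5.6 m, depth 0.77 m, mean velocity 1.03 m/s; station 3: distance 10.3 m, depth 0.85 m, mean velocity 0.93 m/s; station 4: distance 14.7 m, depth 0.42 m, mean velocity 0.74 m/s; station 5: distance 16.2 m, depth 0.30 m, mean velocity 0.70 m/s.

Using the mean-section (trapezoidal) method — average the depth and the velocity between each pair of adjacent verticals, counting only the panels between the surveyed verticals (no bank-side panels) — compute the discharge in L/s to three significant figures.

Panel 1-2: Δb = 3.7 m, d̄ = (0.27+0.77)/2 = 0.52, v̄ = (0.55+1.03)/2 = 0.79 → q = 3.7×0.52×0.79 = 1.520 m³/s
Panel 2-3: Δb = 4.7 m, d̄ = (0.77+0.85)/2 = 0.81, v̄ = (1.03+0.93)/2 = 0.98 → q = 4.7×0.81×0.98 = 3.731 m³/s
Panel 3-4: Δb = 4.4 m, d̄ = (0.85+0.42)/2 = 0.635, v̄ = (0.93+0.74)/2 = 0.835 → q = 4.4×0.635×0.835 = 2.333 m³/s
Panel 4-5: Δb = 1.5 m, d̄ = (0.42+0.30)/2 = 0.36, v̄ = (0.74+0.70)/2 = 0.72 → q = 1.5×0.36×0.72 = 0.3888 m³/s
Q = Σ q = 7.973 m³/s
= 7.973 × 1000 = 7973 L/s

7970 L/s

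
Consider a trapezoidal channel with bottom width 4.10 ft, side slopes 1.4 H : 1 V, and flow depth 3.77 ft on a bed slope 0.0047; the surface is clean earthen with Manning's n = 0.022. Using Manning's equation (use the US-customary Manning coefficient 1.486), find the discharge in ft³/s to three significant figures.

A = (b + z·y)·y = (4.10 + 1.4×3.77)×3.77 = 35.36 ft²
P = b + 2y√(1+z²) = 4.10 + 2×3.77×√(1+1.4²) = 17.07 ft
R = A/P = 35.36/17.07 = 2.071 ft
Q = (1.486/n)·A·R^(2/3)·S^(1/2) = (1.486/0.022) × 35.36 × 2.071^(2/3) × 0.0047^(1/2) = 266.0 ft³/s

266 ft³/s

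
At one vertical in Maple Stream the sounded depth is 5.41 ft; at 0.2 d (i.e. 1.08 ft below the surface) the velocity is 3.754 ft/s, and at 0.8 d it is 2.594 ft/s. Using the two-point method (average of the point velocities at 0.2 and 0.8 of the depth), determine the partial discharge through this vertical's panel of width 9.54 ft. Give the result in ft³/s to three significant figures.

164 ft³/s

v̄ = (3.754 + 2.594) / 2 = 3.174 ft/s
q = v̄ × d × w = 3.174 × 5.41 × 9.54 = 163.8 ft³/s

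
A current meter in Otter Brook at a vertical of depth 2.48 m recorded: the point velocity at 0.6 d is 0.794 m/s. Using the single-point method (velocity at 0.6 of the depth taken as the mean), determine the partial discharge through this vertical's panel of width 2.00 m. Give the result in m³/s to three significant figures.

v̄ = v₀.₆ = 0.794 m/s
q = v̄ × d × w = 0.7940 × 2.48 × 2.00 = 3.938 m³/s

3.94 m³/s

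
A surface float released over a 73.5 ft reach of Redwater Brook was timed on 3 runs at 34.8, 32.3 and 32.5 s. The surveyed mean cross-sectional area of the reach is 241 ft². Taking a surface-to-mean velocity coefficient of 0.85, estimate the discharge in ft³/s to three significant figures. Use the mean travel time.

454 ft³/s

t̄ = (34.8 + 32.3 + 32.5) / 3 = 33.2 s
v_surface = L / t̄ = 73.5 / 33.2 = 2.214 ft/s
v_mean = 0.85 × 2.214 = 1.882 ft/s
Q = A × v_mean = 241 × 1.882 = 453.5 ft³/s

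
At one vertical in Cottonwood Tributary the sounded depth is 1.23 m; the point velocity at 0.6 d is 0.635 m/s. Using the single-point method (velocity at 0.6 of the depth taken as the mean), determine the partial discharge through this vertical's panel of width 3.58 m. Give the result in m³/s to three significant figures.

2.80 m³/s

v̄ = v₀.₆ = 0.635 m/s
q = v̄ × d × w = 0.6350 × 1.23 × 3.58 = 2.796 m³/s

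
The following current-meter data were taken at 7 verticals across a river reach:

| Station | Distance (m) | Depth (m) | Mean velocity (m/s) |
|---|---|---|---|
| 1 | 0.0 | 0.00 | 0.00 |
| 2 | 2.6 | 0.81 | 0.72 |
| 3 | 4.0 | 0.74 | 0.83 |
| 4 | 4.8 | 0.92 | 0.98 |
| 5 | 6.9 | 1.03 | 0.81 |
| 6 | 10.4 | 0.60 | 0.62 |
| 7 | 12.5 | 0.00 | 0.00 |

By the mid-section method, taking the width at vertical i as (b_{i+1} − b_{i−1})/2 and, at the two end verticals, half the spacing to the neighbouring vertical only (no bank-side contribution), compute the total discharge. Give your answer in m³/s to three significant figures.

6.53 m³/s

w_2 = (4.0 − 0.0)/2 = 2 m; q_2 = 0.72 × 0.81 × 2 = 1.166 m³/s
w_3 = (4.8 − 2.6)/2 = 1.1 m; q_3 = 0.83 × 0.74 × 1.1 = 0.6756 m³/s
w_4 = (6.9 − 4.0)/2 = 1.45 m; q_4 = 0.98 × 0.92 × 1.45 = 1.307 m³/s
w_5 = (10.4 − 4.8)/2 = 2.8 m; q_5 = 0.81 × 1.03 × 2.8 = 2.336 m³/s
w_6 = (12.5 − 6.9)/2 = 2.8 m; q_6 = 0.62 × 0.60 × 2.8 = 1.042 m³/s
Stations 1, 7 contribute zero (depth or velocity is 0).
Q = Σ qᵢ = 6.527 m³/s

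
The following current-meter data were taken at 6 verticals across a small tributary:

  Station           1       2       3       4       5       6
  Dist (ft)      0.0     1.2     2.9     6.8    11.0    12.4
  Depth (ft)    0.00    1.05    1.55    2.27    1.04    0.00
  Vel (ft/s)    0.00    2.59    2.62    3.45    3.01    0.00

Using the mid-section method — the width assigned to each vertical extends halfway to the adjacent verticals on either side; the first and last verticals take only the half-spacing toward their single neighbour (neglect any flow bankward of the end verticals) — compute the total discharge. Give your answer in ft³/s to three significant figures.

w_2 = (2.9 − 0.0)/2 = 1.45 ft; q_2 = 2.59 × 1.05 × 1.45 = 3.943 ft³/s
w_3 = (6.8 − 1.2)/2 = 2.8 ft; q_3 = 2.62 × 1.55 × 2.8 = 11.37 ft³/s
w_4 = (11.0 − 2.9)/2 = 4.05 ft; q_4 = 3.45 × 2.27 × 4.05 = 31.72 ft³/s
w_5 = (12.4 − 6.8)/2 = 2.8 ft; q_5 = 3.01 × 1.04 × 2.8 = 8.765 ft³/s
Stations 1, 6 contribute zero (depth or velocity is 0).
Q = Σ qᵢ = 55.80 ft³/s

55.8 ft³/s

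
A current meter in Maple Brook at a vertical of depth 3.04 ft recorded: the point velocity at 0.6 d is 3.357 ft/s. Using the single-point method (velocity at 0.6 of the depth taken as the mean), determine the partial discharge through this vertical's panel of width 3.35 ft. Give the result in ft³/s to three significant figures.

34.2 ft³/s

v̄ = v₀.₆ = 3.357 ft/s
q = v̄ × d × w = 3.357 × 3.04 × 3.35 = 34.19 ft³/s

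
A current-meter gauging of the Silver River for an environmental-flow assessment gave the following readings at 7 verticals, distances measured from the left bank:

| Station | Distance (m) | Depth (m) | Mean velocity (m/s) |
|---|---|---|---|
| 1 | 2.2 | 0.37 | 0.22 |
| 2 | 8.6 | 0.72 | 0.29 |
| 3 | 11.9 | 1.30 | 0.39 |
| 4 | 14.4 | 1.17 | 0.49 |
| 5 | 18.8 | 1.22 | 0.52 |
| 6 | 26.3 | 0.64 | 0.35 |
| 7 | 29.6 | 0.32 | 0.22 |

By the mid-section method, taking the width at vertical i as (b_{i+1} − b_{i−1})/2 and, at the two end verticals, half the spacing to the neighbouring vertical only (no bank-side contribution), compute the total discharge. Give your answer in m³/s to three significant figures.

9.82 m³/s

w_1 = (8.6 − 2.2)/2 = 3.2 m; q_1 = 0.22 × 0.37 × 3.2 = 0.2605 m³/s
w_2 = (11.9 − 2.2)/2 = 4.85 m; q_2 = 0.29 × 0.72 × 4.85 = 1.013 m³/s
w_3 = (14.4 − 8.6)/2 = 2.9 m; q_3 = 0.39 × 1.30 × 2.9 = 1.470 m³/s
w_4 = (18.8 − 11.9)/2 = 3.45 m; q_4 = 0.49 × 1.17 × 3.45 = 1.978 m³/s
w_5 = (26.3 − 14.4)/2 = 5.95 m; q_5 = 0.52 × 1.22 × 5.95 = 3.775 m³/s
w_6 = (29.6 − 18.8)/2 = 5.4 m; q_6 = 0.35 × 0.64 × 5.4 = 1.210 m³/s
w_7 = (29.6 − 26.3)/2 = 1.65 m; q_7 = 0.22 × 0.32 × 1.65 = 0.1162 m³/s
Q = Σ qᵢ = 9.822 m³/s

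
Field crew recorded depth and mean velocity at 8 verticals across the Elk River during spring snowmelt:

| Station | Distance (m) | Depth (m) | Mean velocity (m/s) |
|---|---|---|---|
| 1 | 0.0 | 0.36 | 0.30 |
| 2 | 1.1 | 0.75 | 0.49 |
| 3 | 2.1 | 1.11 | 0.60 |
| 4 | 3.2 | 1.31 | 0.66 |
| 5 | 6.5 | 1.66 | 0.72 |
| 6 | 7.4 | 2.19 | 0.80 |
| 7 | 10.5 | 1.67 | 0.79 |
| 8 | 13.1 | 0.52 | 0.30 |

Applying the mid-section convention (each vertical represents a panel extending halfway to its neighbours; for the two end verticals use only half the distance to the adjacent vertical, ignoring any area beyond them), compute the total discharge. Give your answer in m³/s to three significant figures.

w_1 = (1.1 − 0.0)/2 = 0.55 m; q_1 = 0.30 × 0.36 × 0.55 = 0.05940 m³/s
w_2 = (2.1 − 0.0)/2 = 1.05 m; q_2 = 0.49 × 0.75 × 1.05 = 0.3859 m³/s
w_3 = (3.2 − 1.1)/2 = 1.05 m; q_3 = 0.60 × 1.11 × 1.05 = 0.6993 m³/s
w_4 = (6.5 − 2.1)/2 = 2.2 m; q_4 = 0.66 × 1.31 × 2.2 = 1.902 m³/s
w_5 = (7.4 − 3.2)/2 = 2.1 m; q_5 = 0.72 × 1.66 × 2.1 = 2.510 m³/s
w_6 = (10.5 − 6.5)/2 = 2 m; q_6 = 0.80 × 2.19 × 2 = 3.504 m³/s
w_7 = (13.1 − 7.4)/2 = 2.85 m; q_7 = 0.79 × 1.67 × 2.85 = 3.760 m³/s
w_8 = (13.1 − 10.5)/2 = 1.3 m; q_8 = 0.30 × 0.52 × 1.3 = 0.2028 m³/s
Q = Σ qᵢ = 13.02 m³/s

13.0 m³/s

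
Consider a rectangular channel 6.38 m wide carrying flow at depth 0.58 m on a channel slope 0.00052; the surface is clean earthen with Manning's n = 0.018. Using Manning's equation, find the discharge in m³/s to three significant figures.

A = b·y = 6.38 × 0.58 = 3.700 m²
P = b + 2y = 6.38 + 2×0.58 = 7.540 m
R = A/P = 3.700/7.540 = 0.4908 m
Q = (1/n)·A·R^(2/3)·S^(1/2) = (1/0.018) × 3.700 × 0.4908^(2/3) × 0.00052^(1/2) = 2.917 m³/s

2.92 m³/s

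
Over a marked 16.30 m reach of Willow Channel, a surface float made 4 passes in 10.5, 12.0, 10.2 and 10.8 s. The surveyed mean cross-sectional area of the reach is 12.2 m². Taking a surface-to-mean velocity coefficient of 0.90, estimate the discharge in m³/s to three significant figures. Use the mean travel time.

16.5 m³/s

t̄ = (10.5 + 12.0 + 10.2 + 10.8) / 4 = 10.875 s
v_surface = L / t̄ = 16.30 / 10.875 = 1.499 m/s
v_mean = 0.90 × 1.499 = 1.349 m/s
Q = A × v_mean = 12.2 × 1.349 = 16.46 m³/s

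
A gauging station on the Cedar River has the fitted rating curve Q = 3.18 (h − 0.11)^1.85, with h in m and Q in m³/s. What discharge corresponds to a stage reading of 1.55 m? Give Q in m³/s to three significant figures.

6.24 m³/s

Q = 3.18 × (1.55 − 0.11)^1.85 = 3.18 × 1.44^1.85 = 6.243 m³/s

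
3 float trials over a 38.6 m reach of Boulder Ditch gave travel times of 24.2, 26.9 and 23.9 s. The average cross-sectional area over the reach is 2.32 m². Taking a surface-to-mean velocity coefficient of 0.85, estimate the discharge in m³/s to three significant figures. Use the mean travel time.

3.04 m³/s

t̄ = (24.2 + 26.9 + 23.9) / 3 = 25 s
v_surface = L / t̄ = 38.6 / 25 = 1.544 m/s
v_mean = 0.85 × 1.544 = 1.312 m/s
Q = A × v_mean = 2.32 × 1.312 = 3.045 m³/s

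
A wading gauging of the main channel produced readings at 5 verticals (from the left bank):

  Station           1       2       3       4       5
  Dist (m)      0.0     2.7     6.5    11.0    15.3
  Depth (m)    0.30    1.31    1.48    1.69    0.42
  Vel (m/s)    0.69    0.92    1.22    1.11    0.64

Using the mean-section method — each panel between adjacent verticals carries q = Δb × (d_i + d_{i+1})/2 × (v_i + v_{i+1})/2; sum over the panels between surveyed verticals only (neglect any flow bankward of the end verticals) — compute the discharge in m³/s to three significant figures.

19.7 m³/s

Panel 1-2: Δb = 2.7 m, d̄ = (0.30+1.31)/2 = 0.805, v̄ = (0.69+0.92)/2 = 0.805 → q = 2.7×0.805×0.805 = 1.750 m³/s
Panel 2-3: Δb = 3.8 m, d̄ = (1.31+1.48)/2 = 1.395, v̄ = (0.92+1.22)/2 = 1.07 → q = 3.8×1.395×1.07 = 5.672 m³/s
Panel 3-4: Δb = 4.5 m, d̄ = (1.48+1.69)/2 = 1.585, v̄ = (1.22+1.11)/2 = 1.165 → q = 4.5×1.585×1.165 = 8.309 m³/s
Panel 4-5: Δb = 4.3 m, d̄ = (1.69+0.42)/2 = 1.055, v̄ = (1.11+0.64)/2 = 0.875 → q = 4.3×1.055×0.875 = 3.969 m³/s
Q = Σ q = 19.70 m³/s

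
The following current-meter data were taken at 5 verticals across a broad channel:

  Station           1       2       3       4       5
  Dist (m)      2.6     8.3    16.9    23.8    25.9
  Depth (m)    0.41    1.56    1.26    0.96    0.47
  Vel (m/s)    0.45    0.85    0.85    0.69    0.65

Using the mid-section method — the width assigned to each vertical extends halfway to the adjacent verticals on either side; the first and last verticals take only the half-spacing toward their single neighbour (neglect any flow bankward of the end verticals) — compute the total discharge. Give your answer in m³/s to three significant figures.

w_1 = (8.3 − 2.6)/2 = 2.85 m; q_1 = 0.45 × 0.41 × 2.85 = 0.5258 m³/s
w_2 = (16.9 − 2.6)/2 = 7.15 m; q_2 = 0.85 × 1.56 × 7.15 = 9.481 m³/s
w_3 = (23.8 − 8.3)/2 = 7.75 m; q_3 = 0.85 × 1.26 × 7.75 = 8.300 m³/s
w_4 = (25.9 − 16.9)/2 = 4.5 m; q_4 = 0.69 × 0.96 × 4.5 = 2.981 m³/s
w_5 = (25.9 − 23.8)/2 = 1.05 m; q_5 = 0.65 × 0.47 × 1.05 = 0.3208 m³/s
Q = Σ qᵢ = 21.61 m³/s

21.6 m³/s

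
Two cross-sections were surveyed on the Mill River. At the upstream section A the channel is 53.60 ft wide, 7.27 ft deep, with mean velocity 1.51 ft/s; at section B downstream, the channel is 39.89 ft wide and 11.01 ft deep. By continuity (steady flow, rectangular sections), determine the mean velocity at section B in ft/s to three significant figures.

Q = A₁V₁ = (53.60×7.27) × 1.51 = 588.4 ft³/s
A₂ = 39.89 × 11.01 = 439.2 ft²
V₂ = Q/A₂ = 588.4/439.2 = 1.340 ft/s

1.34 ft/s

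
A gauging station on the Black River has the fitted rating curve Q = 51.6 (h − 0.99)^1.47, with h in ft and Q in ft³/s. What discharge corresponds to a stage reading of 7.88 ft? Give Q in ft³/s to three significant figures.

Q = 51.6 × (7.88 − 0.99)^1.47 = 51.6 × 6.89^1.47 = 880.7 ft³/s

881 ft³/s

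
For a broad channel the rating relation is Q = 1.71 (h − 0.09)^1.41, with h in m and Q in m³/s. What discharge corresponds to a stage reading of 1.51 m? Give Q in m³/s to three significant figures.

Q = 1.71 × (1.51 − 0.09)^1.41 = 1.71 × 1.42^1.41 = 2.804 m³/s

2.80 m³/s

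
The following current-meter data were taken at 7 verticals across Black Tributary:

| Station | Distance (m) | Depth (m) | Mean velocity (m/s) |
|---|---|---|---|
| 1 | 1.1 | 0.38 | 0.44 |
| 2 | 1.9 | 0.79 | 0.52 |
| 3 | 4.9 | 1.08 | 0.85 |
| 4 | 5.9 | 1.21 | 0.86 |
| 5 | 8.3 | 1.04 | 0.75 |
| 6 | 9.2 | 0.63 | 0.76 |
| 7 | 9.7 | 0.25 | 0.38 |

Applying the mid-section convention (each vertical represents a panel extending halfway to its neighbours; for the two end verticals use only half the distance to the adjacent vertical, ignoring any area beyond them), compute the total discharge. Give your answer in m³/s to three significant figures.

6.10 m³/s

w_1 = (1.9 − 1.1)/2 = 0.4 m; q_1 = 0.44 × 0.38 × 0.4 = 0.06688 m³/s
w_2 = (4.9 − 1.1)/2 = 1.9 m; q_2 = 0.52 × 0.79 × 1.9 = 0.7805 m³/s
w_3 = (5.9 − 1.9)/2 = 2 m; q_3 = 0.85 × 1.08 × 2 = 1.836 m³/s
w_4 = (8.3 − 4.9)/2 = 1.7 m; q_4 = 0.86 × 1.21 × 1.7 = 1.769 m³/s
w_5 = (9.2 − 5.9)/2 = 1.65 m; q_5 = 0.75 × 1.04 × 1.65 = 1.287 m³/s
w_6 = (9.7 − 8.3)/2 = 0.7 m; q_6 = 0.76 × 0.63 × 0.7 = 0.3352 m³/s
w_7 = (9.7 − 9.2)/2 = 0.25 m; q_7 = 0.38 × 0.25 × 0.25 = 0.02375 m³/s
Q = Σ qᵢ = 6.098 m³/s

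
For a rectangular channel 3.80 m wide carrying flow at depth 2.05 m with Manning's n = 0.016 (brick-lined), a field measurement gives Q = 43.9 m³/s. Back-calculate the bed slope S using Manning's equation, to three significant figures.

0.00828

A = b·y = 3.80 × 2.05 = 7.790 m²
P = b + 2y = 3.80 + 2×2.05 = 7.900 m
R = A/P = 7.790/7.900 = 0.9861 m
S = (Q·n / (1·A·R^(2/3)))² = (43.9×0.016 / (1×7.790×0.9907))² = 0.008283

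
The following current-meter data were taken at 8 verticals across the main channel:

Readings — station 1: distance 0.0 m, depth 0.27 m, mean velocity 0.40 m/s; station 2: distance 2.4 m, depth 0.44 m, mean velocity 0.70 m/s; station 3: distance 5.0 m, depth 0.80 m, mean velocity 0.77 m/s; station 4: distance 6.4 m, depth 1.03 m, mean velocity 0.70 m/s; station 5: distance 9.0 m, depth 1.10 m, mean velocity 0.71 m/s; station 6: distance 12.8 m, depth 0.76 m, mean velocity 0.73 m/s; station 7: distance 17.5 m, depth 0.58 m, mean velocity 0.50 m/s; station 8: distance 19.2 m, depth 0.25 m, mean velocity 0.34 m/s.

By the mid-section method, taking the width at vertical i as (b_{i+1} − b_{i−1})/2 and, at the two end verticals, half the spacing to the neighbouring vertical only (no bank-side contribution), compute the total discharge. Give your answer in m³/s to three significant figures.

w_1 = (2.4 − 0.0)/2 = 1.2 m; q_1 = 0.40 × 0.27 × 1.2 = 0.1296 m³/s
w_2 = (5.0 − 0.0)/2 = 2.5 m; q_2 = 0.70 × 0.44 × 2.5 = 0.7700 m³/s
w_3 = (6.4 − 2.4)/2 = 2 m; q_3 = 0.77 × 0.80 × 2 = 1.232 m³/s
w_4 = (9.0 − 5.0)/2 = 2 m; q_4 = 0.70 × 1.03 × 2 = 1.442 m³/s
w_5 = (12.8 − 6.4)/2 = 3.2 m; q_5 = 0.71 × 1.10 × 3.2 = 2.499 m³/s
w_6 = (17.5 − 9.0)/2 = 4.25 m; q_6 = 0.73 × 0.76 × 4.25 = 2.358 m³/s
w_7 = (19.2 − 12.8)/2 = 3.2 m; q_7 = 0.50 × 0.58 × 3.2 = 0.9280 m³/s
w_8 = (19.2 − 17.5)/2 = 0.85 m; q_8 = 0.34 × 0.25 × 0.85 = 0.07225 m³/s
Q = Σ qᵢ = 9.431 m³/s

9.43 m³/s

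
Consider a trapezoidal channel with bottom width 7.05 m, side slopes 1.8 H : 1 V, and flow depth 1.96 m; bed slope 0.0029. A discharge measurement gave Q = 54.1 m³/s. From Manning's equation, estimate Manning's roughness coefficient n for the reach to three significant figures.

A = (b + z·y)·y = (7.05 + 1.8×1.96)×1.96 = 20.73 m²
P = b + 2y√(1+z²) = 7.05 + 2×1.96×√(1+1.8²) = 15.12 m
R = A/P = 20.73/15.12 = 1.371 m
n = (1/Q)·A·R^(2/3)·S^(1/2) = (1/54.1) × 20.73 × 1.234 × 0.05385 = 0.02547

0.0255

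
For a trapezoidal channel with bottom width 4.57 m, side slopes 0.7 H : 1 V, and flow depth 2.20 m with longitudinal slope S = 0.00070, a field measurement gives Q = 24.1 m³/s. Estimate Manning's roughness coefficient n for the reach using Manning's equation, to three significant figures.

A = (b + z·y)·y = (4.57 + 0.7×2.20)×2.20 = 13.44 m²
P = b + 2y√(1+z²) = 4.57 + 2×2.20×√(1+0.7²) = 9.941 m
R = A/P = 13.44/9.941 = 1.352 m
n = (1/Q)·A·R^(2/3)·S^(1/2) = (1/24.1) × 13.44 × 1.223 × 0.02646 = 0.01804

0.0180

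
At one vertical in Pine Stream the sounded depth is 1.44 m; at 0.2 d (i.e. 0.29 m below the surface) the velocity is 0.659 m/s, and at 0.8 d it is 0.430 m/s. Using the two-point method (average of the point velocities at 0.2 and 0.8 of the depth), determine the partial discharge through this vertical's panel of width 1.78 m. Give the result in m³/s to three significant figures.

v̄ = (0.659 + 0.430) / 2 = 0.5445 m/s
q = v̄ × d × w = 0.5445 × 1.44 × 1.78 = 1.396 m³/s

1.40 m³/s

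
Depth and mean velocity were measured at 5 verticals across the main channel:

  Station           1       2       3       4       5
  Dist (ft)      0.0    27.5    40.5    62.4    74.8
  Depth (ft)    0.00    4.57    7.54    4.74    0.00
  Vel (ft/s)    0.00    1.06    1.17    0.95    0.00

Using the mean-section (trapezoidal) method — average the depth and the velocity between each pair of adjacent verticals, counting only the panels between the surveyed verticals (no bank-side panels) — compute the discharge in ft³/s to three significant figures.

Panel 1-2: Δb = 27.5 ft, d̄ = (0.00+4.57)/2 = 2.285, v̄ = (0.00+1.06)/2 = 0.53 → q = 27.5×2.285×0.53 = 33.30 ft³/s
Panel 2-3: Δb = 13 ft, d̄ = (4.57+7.54)/2 = 6.055, v̄ = (1.06+1.17)/2 = 1.115 → q = 13×6.055×1.115 = 87.77 ft³/s
Panel 3-4: Δb = 21.9 ft, d̄ = (7.54+4.74)/2 = 6.14, v̄ = (1.17+0.95)/2 = 1.06 → q = 21.9×6.14×1.06 = 142.5 ft³/s
Panel 4-5: Δb = 12.4 ft, d̄ = (4.74+0.00)/2 = 2.37, v̄ = (0.95+0.00)/2 = 0.475 → q = 12.4×2.37×0.475 = 13.96 ft³/s
Q = Σ q = 277.6 ft³/s

278 ft³/s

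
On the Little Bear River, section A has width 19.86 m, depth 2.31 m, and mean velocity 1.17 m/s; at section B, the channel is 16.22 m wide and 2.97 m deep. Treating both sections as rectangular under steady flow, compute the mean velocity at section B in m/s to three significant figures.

Q = A₁V₁ = (19.86×2.31) × 1.17 = 53.68 m³/s
A₂ = 16.22 × 2.97 = 48.17 m²
V₂ = Q/A₂ = 53.68/48.17 = 1.114 m/s

1.11 m/s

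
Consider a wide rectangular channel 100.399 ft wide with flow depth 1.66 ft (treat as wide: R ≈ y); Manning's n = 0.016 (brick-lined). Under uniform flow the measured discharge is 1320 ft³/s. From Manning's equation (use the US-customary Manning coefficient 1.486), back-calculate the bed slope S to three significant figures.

0.00370

A = b·y = 100.399 × 1.66 = 166.7 ft²
Wide channel: R ≈ y = 1.66 ft
S = (Q·n / (1.486·A·R^(2/3)))² = (1320×0.016 / (1.486×166.7×1.402))² = 0.003700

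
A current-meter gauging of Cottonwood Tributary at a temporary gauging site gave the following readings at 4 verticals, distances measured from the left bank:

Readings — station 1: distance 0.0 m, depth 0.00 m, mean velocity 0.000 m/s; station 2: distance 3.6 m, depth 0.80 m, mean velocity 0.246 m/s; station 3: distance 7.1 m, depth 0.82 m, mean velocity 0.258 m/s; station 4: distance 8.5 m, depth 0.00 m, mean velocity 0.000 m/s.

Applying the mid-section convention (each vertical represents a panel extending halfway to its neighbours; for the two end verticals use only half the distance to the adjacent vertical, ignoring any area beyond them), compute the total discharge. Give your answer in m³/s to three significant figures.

w_2 = (7.1 − 0.0)/2 = 3.55 m; q_2 = 0.246 × 0.80 × 3.55 = 0.6986 m³/s
w_3 = (8.5 − 3.6)/2 = 2.45 m; q_3 = 0.258 × 0.82 × 2.45 = 0.5183 m³/s
Stations 1, 4 contribute zero (depth or velocity is 0).
Q = Σ qᵢ = 1.217 m³/s

1.22 m³/s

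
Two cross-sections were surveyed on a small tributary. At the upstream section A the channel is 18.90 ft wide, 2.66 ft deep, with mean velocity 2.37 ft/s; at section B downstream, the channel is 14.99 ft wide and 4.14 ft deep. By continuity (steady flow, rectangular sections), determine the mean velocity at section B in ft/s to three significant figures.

1.92 ft/s

Q = A₁V₁ = (18.90×2.66) × 2.37 = 119.1 ft³/s
A₂ = 14.99 × 4.14 = 62.06 ft²
V₂ = Q/A₂ = 119.1/62.06 = 1.920 ft/s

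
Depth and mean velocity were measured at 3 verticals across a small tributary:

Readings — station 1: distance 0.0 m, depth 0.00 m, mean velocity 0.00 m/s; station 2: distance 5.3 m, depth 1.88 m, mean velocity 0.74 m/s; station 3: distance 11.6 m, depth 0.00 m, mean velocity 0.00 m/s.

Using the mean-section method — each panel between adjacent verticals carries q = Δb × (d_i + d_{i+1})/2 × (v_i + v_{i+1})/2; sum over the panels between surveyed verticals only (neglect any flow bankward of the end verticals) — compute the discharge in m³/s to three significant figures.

Panel 1-2: Δb = 5.3 m, d̄ = (0.00+1.88)/2 = 0.94, v̄ = (0.00+0.74)/2 = 0.37 → q = 5.3×0.94×0.37 = 1.843 m³/s
Panel 2-3: Δb = 6.3 m, d̄ = (1.88+0.00)/2 = 0.94, v̄ = (0.74+0.00)/2 = 0.37 → q = 6.3×0.94×0.37 = 2.191 m³/s
Q = Σ q = 4.034 m³/s

4.03 m³/s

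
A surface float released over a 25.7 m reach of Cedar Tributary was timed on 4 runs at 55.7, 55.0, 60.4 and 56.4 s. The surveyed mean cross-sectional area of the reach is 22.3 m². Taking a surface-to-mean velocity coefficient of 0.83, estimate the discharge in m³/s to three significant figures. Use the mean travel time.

t̄ = (55.7 + 55.0 + 60.4 + 56.4) / 4 = 56.875 s
v_surface = L / t̄ = 25.7 / 56.875 = 0.4519 m/s
v_mean = 0.83 × 0.4519 = 0.3751 m/s
Q = A × v_mean = 22.3 × 0.3751 = 8.364 m³/s

8.36 m³/s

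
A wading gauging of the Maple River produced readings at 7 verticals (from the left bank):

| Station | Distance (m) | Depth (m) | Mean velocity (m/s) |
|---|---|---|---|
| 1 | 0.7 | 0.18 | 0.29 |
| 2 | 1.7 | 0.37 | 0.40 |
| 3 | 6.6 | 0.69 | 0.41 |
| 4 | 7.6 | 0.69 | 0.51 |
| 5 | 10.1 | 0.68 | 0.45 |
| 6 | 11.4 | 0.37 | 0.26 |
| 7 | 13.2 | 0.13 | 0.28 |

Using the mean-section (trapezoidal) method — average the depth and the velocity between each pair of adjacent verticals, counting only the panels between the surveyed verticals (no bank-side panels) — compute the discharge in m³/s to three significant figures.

2.65 m³/s

Panel 1-2: Δb = 1 m, d̄ = (0.18+0.37)/2 = 0.275, v̄ = (0.29+0.40)/2 = 0.345 → q = 1×0.275×0.345 = 0.09488 m³/s
Panel 2-3: Δb = 4.9 m, d̄ = (0.37+0.69)/2 = 0.53, v̄ = (0.40+0.41)/2 = 0.405 → q = 4.9×0.53×0.405 = 1.052 m³/s
Panel 3-4: Δb = 1 m, d̄ = (0.69+0.69)/2 = 0.69, v̄ = (0.41+0.51)/2 = 0.46 → q = 1×0.69×0.46 = 0.3174 m³/s
Panel 4-5: Δb = 2.5 m, d̄ = (0.69+0.68)/2 = 0.685, v̄ = (0.51+0.45)/2 = 0.48 → q = 2.5×0.685×0.48 = 0.8220 m³/s
Panel 5-6: Δb = 1.3 m, d̄ = (0.68+0.37)/2 = 0.525, v̄ = (0.45+0.26)/2 = 0.355 → q = 1.3×0.525×0.355 = 0.2423 m³/s
Panel 6-7: Δb = 1.8 m, d̄ = (0.37+0.13)/2 = 0.25, v̄ = (0.26+0.28)/2 = 0.27 → q = 1.8×0.25×0.27 = 0.1215 m³/s
Q = Σ q = 2.650 m³/s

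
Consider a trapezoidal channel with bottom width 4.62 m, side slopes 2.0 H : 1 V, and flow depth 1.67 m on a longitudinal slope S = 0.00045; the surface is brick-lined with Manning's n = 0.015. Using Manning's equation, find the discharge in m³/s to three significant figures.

20.0 m³/s

A = (b + z·y)·y = (4.62 + 2.0×1.67)×1.67 = 13.29 m²
P = b + 2y√(1+z²) = 4.62 + 2×1.67×√(1+2.0²) = 12.09 m
R = A/P = 13.29/12.09 = 1.100 m
Q = (1/n)·A·R^(2/3)·S^(1/2) = (1/0.015) × 13.29 × 1.100^(2/3) × 0.00045^(1/2) = 20.03 m³/s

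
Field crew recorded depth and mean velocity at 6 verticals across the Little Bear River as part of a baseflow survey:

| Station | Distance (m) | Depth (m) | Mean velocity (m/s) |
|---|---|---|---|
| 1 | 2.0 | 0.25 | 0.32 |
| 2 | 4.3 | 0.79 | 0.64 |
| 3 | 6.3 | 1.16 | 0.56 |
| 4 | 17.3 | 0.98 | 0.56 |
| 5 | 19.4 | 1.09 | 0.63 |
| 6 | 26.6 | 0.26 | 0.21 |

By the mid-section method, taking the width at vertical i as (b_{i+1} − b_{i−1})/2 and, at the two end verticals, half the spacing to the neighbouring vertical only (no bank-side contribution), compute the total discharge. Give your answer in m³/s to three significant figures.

w_1 = (4.3 − 2.0)/2 = 1.15 m; q_1 = 0.32 × 0.25 × 1.15 = 0.09200 m³/s
w_2 = (6.3 − 2.0)/2 = 2.15 m; q_2 = 0.64 × 0.79 × 2.15 = 1.087 m³/s
w_3 = (17.3 − 4.3)/2 = 6.5 m; q_3 = 0.56 × 1.16 × 6.5 = 4.222 m³/s
w_4 = (19.4 − 6.3)/2 = 6.55 m; q_4 = 0.56 × 0.98 × 6.55 = 3.595 m³/s
w_5 = (26.6 − 17.3)/2 = 4.65 m; q_5 = 0.63 × 1.09 × 4.65 = 3.193 m³/s
w_6 = (26.6 − 19.4)/2 = 3.6 m; q_6 = 0.21 × 0.26 × 3.6 = 0.1966 m³/s
Q = Σ qᵢ = 12.39 m³/s

12.4 m³/s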